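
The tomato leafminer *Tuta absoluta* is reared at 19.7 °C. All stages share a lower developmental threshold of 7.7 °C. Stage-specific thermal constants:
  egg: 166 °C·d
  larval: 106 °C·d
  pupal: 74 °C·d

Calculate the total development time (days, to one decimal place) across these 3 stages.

Daily accumulation at 19.7 °C = 19.7 − 7.7 = 12.0 DD/day.
Total K = 166 + 106 + 74 = 346 DD.
Total duration = 346 / 12.0 = 28.833 ≈ 28.8 days.

28.8 days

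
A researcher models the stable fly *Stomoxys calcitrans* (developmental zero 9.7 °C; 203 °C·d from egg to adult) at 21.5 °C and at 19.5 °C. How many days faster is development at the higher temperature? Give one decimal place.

3.5 days

At 21.5 °C: 203 / (21.5 − 9.7) = 203 / 11.8 = 17.203 d.
At 19.5 °C: 203 / (19.5 − 9.7) = 203 / 9.8 = 20.714 d.
Difference = |17.203 − 20.714| = 3.511 ≈ 3.5 days.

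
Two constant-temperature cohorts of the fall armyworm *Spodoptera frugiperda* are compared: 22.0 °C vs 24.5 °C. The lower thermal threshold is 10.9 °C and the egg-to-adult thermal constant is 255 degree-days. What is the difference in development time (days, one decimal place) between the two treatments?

4.2 days

At 22.0 °C: 255 / (22.0 − 10.9) = 255 / 11.1 = 22.973 d.
At 24.5 °C: 255 / (24.5 − 10.9) = 255 / 13.6 = 18.750 d.
Difference = |22.973 − 18.750| = 4.223 ≈ 4.2 days.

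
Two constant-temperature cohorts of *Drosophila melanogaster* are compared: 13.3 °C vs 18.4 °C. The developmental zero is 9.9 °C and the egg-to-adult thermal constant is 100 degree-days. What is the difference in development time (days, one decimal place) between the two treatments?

17.6 days

At 13.3 °C: 100 / (13.3 − 9.9) = 100 / 3.4 = 29.412 d.
At 18.4 °C: 100 / (18.4 − 9.9) = 100 / 8.5 = 11.765 d.
Difference = |29.412 − 11.765| = 17.647 ≈ 17.6 days.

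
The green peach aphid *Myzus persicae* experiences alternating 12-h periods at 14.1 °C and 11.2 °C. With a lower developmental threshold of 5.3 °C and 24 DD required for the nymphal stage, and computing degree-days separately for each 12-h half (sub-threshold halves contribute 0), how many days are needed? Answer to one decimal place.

Day half: max(0, 14.1 − 5.3) × 0.5 = 8.8 × 0.5 = 4.40 DD.
Night half: max(0, 11.2 − 5.3) × 0.5 = 5.9 × 0.5 = 2.95 DD.
Per 24 h: 7.35 DD/day.
Duration = 24 / 7.35 = 3.265 ≈ 3.3 days.

3.3 days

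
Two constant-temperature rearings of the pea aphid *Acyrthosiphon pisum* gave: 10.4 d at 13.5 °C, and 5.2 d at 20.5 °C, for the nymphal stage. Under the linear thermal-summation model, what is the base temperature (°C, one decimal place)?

6.5 °C

Equal thermal constants: D₁(T₁ − T_b) = D₂(T₂ − T_b).
10.4·(13.5 − T_b) = 5.2·(20.5 − T_b)
T_b = (10.4·13.5 − 5.2·20.5) / (10.4 − 5.2) = 33.80 / 5.2 = 6.500 °C ≈ 6.5 °C.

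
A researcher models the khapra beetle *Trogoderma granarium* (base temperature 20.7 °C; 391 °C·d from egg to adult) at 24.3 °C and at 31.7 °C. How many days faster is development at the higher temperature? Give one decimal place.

73.1 days

At 24.3 °C: 391 / (24.3 − 20.7) = 391 / 3.6 = 108.611 d.
At 31.7 °C: 391 / (31.7 − 20.7) = 391 / 11.0 = 35.545 d.
Difference = |108.611 − 35.545| = 73.066 ≈ 73.1 days.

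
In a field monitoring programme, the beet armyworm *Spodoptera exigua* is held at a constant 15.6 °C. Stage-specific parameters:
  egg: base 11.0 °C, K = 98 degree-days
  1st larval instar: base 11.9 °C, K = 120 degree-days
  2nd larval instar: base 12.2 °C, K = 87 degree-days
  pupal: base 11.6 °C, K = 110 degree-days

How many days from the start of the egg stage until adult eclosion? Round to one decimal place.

egg: 98 / (15.6 − 11.0) = 98 / 4.6 = 21.304 d.
1st larval instar: 120 / (15.6 − 11.9) = 120 / 3.7 = 32.432 d.
2nd larval instar: 87 / (15.6 − 12.2) = 87 / 3.4 = 25.588 d.
pupal: 110 / (15.6 − 11.6) = 110 / 4.0 = 27.500 d.
Sum = 106.825 ≈ 106.8 days.

106.8 days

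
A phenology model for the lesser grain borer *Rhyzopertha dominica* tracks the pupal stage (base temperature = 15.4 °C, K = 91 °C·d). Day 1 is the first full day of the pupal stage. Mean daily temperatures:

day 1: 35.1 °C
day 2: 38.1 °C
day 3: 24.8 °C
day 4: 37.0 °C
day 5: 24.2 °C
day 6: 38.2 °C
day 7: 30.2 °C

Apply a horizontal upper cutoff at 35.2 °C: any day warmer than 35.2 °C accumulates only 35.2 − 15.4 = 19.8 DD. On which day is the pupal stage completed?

day 6

Daily DD above 15.4 °C (capped at 19.8): 19.7, 19.8, 9.4, 19.8, 8.8, 19.8, 14.8.
Cumulative: 19.7, 39.5, 48.9, 68.7, 77.5, 97.3, 112.1.
The total first reaches 91 DD on day 6.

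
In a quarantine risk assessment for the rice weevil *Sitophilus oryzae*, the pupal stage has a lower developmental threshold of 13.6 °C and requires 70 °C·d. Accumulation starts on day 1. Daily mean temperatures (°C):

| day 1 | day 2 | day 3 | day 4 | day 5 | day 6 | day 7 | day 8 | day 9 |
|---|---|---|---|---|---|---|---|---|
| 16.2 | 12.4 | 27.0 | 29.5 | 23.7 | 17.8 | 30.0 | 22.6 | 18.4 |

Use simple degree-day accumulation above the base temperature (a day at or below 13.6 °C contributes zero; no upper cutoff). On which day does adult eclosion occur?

day 8

Daily DD above 13.6 °C: 2.6, 0.0, 13.4, 15.9, 10.1, 4.2, 16.4, 9.0, 4.8.
Cumulative: 2.6, 2.6, 16.0, 31.9, 42.0, 46.2, 62.6, 71.6, 76.4.
The total first reaches 70 DD on day 8.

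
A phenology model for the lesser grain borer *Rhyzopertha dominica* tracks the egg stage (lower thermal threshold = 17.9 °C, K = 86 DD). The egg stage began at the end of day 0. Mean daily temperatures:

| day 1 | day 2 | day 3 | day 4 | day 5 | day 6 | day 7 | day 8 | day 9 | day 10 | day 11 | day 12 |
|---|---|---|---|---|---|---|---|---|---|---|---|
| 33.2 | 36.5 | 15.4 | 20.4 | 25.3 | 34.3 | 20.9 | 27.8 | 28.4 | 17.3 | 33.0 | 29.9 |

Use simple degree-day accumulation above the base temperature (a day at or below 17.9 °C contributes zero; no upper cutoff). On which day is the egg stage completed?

Daily DD above 17.9 °C: 15.3, 18.6, 0.0, 2.5, 7.4, 16.4, 3.0, 9.9, 10.5, 0.0, 15.1, 12.0.
Cumulative: 15.3, 33.9, 33.9, 36.4, 43.8, 60.2, 63.2, 73.1, 83.6, 83.6, 98.7, 110.7.
The total first reaches 86 DD on day 11.

day 11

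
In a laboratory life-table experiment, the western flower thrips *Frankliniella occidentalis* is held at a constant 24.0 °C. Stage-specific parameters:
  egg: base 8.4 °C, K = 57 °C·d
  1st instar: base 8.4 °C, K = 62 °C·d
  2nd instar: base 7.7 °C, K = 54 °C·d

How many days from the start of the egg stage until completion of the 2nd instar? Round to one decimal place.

egg: 57 / (24.0 − 8.4) = 57 / 15.6 = 3.654 d.
1st instar: 62 / (24.0 − 8.4) = 62 / 15.6 = 3.974 d.
2nd instar: 54 / (24.0 − 7.7) = 54 / 16.3 = 3.313 d.
Sum = 10.941 ≈ 10.9 days.

10.9 days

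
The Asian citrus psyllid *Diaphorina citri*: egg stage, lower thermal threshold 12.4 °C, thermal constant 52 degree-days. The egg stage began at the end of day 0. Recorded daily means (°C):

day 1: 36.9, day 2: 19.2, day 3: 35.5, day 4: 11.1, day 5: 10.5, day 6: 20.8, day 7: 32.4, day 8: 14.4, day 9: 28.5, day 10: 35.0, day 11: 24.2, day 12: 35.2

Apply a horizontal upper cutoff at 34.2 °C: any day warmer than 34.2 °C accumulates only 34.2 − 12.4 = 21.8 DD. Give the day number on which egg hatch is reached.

Daily DD above 12.4 °C (capped at 21.8): 21.8, 6.8, 21.8, 0.0, 0.0, 8.4, 20.0, 2.0, 16.1, 21.8, 11.8, 21.8.
Cumulative: 21.8, 28.6, 50.4, 50.4, 50.4, 58.8, 78.8, 80.8, 96.9, 118.7, 130.5, 152.3.
The total first reaches 52 DD on day 6.

day 6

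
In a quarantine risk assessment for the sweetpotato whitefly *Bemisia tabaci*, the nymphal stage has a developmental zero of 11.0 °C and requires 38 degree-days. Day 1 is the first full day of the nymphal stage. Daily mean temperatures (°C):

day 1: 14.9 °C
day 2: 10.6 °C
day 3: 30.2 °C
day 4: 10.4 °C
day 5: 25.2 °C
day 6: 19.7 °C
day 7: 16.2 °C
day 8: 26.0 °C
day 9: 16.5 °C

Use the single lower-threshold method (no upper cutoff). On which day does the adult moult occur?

day 6

Daily DD above 11.0 °C: 3.9, 0.0, 19.2, 0.0, 14.2, 8.7, 5.2, 15.0, 5.5.
Cumulative: 3.9, 3.9, 23.1, 23.1, 37.3, 46.0, 51.2, 66.2, 71.7.
The total first reaches 38 DD on day 6.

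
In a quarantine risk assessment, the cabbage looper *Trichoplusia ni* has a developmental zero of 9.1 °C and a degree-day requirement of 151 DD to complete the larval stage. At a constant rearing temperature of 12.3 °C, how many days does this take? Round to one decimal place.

47.2 days

Daily accumulation = 12.3 − 9.1 = 3.2 DD/day.
Duration = 151 / 3.2 = 47.187 ≈ 47.2 days.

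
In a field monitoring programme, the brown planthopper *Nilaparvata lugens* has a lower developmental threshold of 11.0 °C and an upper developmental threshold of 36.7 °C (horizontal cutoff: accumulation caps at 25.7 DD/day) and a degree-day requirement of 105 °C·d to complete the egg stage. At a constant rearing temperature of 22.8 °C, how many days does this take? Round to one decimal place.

Daily accumulation = 22.8 − 11.0 = 11.8 DD/day.
Duration = 105 / 11.8 = 8.898 ≈ 8.9 days.

8.9 days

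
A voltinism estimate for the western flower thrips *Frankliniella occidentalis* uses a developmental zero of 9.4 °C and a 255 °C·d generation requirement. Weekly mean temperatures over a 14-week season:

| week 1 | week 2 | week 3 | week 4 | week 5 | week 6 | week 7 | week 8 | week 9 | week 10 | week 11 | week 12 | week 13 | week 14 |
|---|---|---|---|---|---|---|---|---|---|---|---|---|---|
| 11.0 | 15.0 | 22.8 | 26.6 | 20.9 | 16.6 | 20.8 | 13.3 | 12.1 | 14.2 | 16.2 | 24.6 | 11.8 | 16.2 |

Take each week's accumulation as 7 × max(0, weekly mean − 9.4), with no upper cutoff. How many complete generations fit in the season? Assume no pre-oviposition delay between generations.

3 generations

Weekly DD (7 × max(0, T̄ − 9.4)): 11.2, 39.2, 93.8, 120.4, 80.5, 50.4, 79.8, 27.3, 18.9, 33.6, 47.6, 106.4, 16.8, 47.6.
Season total = 773.5 DD.
Complete generations = ⌊773.5 / 255⌋ = 3.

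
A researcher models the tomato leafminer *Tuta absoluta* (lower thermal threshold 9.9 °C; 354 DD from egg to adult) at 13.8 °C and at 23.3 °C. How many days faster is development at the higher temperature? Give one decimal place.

64.4 days

At 13.8 °C: 354 / (13.8 − 9.9) = 354 / 3.9 = 90.769 d.
At 23.3 °C: 354 / (23.3 − 9.9) = 354 / 13.4 = 26.418 d.
Difference = |90.769 − 26.418| = 64.351 ≈ 64.4 days.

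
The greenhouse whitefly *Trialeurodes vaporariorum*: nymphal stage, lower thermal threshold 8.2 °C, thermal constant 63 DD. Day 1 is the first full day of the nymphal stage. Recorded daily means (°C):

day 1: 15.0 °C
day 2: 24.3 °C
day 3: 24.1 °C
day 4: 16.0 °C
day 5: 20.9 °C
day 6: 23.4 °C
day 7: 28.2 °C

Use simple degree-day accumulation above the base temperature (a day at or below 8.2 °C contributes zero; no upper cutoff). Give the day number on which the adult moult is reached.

Daily DD above 8.2 °C: 6.8, 16.1, 15.9, 7.8, 12.7, 15.2, 20.0.
Cumulative: 6.8, 22.9, 38.8, 46.6, 59.3, 74.5, 94.5.
The total first reaches 63 DD on day 6.

day 6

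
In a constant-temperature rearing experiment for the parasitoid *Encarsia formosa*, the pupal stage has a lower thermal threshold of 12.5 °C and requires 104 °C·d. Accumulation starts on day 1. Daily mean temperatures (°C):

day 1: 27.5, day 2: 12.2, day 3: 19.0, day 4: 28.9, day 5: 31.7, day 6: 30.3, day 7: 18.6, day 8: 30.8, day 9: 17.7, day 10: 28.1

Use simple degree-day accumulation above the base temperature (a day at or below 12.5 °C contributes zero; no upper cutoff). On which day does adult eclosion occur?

Daily DD above 12.5 °C: 15.0, 0.0, 6.5, 16.4, 19.2, 17.8, 6.1, 18.3, 5.2, 15.6.
Cumulative: 15.0, 15.0, 21.5, 37.9, 57.1, 74.9, 81.0, 99.3, 104.5, 120.1.
The total first reaches 104 DD on day 9.

day 9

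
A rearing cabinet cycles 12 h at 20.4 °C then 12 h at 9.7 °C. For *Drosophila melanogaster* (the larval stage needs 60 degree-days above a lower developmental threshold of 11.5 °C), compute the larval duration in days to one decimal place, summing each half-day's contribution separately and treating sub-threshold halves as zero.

13.5 days

Day half: max(0, 20.4 − 11.5) × 0.5 = 8.9 × 0.5 = 4.45 DD.
Night half: max(0, 9.7 − 11.5) × 0.5 = 0.0 × 0.5 = 0.00 DD.
Per 24 h: 4.45 DD/day.
Duration = 60 / 4.45 = 13.483 ≈ 13.5 days.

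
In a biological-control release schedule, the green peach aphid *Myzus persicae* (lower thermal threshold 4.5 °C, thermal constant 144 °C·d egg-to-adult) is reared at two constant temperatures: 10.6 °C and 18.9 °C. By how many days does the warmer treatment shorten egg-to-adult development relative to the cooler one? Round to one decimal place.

13.6 days

At 10.6 °C: 144 / (10.6 − 4.5) = 144 / 6.1 = 23.607 d.
At 18.9 °C: 144 / (18.9 − 4.5) = 144 / 14.4 = 10.000 d.
Difference = |23.607 − 10.000| = 13.607 ≈ 13.6 days.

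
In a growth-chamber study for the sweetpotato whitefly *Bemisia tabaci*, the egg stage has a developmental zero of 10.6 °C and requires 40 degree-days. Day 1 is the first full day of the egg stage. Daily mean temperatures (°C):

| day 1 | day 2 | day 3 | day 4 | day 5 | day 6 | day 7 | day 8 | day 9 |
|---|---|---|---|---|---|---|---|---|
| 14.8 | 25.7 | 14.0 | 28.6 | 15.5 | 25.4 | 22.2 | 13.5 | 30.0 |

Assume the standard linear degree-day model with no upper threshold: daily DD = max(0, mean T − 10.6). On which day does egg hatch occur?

Daily DD above 10.6 °C: 4.2, 15.1, 3.4, 18.0, 4.9, 14.8, 11.6, 2.9, 19.4.
Cumulative: 4.2, 19.3, 22.7, 40.7, 45.6, 60.4, 72.0, 74.9, 94.3.
The total first reaches 40 DD on day 4.

day 4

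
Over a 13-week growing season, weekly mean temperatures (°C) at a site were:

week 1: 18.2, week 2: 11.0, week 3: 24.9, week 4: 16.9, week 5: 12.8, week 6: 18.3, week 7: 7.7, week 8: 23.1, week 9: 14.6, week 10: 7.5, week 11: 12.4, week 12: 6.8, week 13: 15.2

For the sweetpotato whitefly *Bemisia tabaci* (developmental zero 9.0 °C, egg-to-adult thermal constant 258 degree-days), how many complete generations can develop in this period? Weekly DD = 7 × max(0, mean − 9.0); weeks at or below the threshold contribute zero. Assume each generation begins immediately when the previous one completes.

Weekly DD (7 × max(0, T̄ − 9.0)): 64.4, 14.0, 111.3, 55.3, 26.6, 65.1, 0.0, 98.7, 39.2, 0.0, 23.8, 0.0, 43.4.
Season total = 541.8 DD.
Complete generations = ⌊541.8 / 258⌋ = 2.

2 generations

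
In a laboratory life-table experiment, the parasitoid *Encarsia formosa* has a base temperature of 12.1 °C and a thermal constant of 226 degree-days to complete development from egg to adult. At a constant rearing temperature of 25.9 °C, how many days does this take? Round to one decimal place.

16.4 days

Daily accumulation = 25.9 − 12.1 = 13.8 DD/day.
Duration = 226 / 13.8 = 16.377 ≈ 16.4 days.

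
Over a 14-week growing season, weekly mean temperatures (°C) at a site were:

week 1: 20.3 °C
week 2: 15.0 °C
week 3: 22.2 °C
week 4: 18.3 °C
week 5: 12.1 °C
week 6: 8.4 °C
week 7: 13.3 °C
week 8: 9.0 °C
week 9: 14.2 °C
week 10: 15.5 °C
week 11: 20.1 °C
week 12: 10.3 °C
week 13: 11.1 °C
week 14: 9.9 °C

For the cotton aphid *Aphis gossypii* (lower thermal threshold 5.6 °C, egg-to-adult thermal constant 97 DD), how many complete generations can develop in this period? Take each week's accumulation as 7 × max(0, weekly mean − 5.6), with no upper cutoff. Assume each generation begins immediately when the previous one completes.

Weekly DD (7 × max(0, T̄ − 5.6)): 102.9, 65.8, 116.2, 88.9, 45.5, 19.6, 53.9, 23.8, 60.2, 69.3, 101.5, 32.9, 38.5, 30.1.
Season total = 849.1 DD.
Complete generations = ⌊849.1 / 97⌋ = 8.

8 generations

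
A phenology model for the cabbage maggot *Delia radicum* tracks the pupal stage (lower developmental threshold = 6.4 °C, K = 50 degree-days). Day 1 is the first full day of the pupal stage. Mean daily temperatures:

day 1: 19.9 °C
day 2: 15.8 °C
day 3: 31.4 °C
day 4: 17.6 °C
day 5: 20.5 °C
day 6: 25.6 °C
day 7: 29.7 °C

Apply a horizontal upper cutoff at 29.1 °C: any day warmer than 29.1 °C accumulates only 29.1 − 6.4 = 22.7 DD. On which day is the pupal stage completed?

Daily DD above 6.4 °C (capped at 22.7): 13.5, 9.4, 22.7, 11.2, 14.1, 19.2, 22.7.
Cumulative: 13.5, 22.9, 45.6, 56.8, 70.9, 90.1, 112.8.
The total first reaches 50 DD on day 4.

day 4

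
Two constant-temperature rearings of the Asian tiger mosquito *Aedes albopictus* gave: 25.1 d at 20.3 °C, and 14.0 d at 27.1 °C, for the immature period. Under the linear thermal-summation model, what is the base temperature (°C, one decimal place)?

11.7 °C

Under the model K = D·(T − T_b), so D₁·(T₁ − T_b) = D₂·(T₂ − T_b).
25.1·(20.3 − T_b) = 14.0·(27.1 − T_b)
T_b = (25.1·20.3 − 14.0·27.1) / (25.1 − 14.0) = 130.13 / 11.1 = 11.723 °C ≈ 11.7 °C.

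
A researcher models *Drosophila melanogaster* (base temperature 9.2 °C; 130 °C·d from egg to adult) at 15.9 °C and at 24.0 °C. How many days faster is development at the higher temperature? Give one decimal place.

10.6 days

At 15.9 °C: 130 / (15.9 − 9.2) = 130 / 6.7 = 19.403 d.
At 24.0 °C: 130 / (24.0 − 9.2) = 130 / 14.8 = 8.784 d.
Difference = |19.403 − 8.784| = 10.619 ≈ 10.6 days.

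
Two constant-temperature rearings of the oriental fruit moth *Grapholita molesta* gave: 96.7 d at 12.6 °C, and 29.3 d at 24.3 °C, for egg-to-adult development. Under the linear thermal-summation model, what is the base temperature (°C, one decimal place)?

7.5 °C

Under the model K = D·(T − T_b), so D₁·(T₁ − T_b) = D₂·(T₂ − T_b).
96.7·(12.6 − T_b) = 29.3·(24.3 − T_b)
T_b = (96.7·12.6 − 29.3·24.3) / (96.7 − 29.3) = 506.43 / 67.4 = 7.514 °C ≈ 7.5 °C.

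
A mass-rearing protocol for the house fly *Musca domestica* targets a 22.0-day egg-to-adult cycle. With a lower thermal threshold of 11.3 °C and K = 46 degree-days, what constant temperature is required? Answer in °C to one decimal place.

13.4 °C

Required daily accumulation = 46 / 22.0 = 2.091 DD/day.
T = T_base + 2.091 = 11.3 + 2.091 = 13.391 ≈ 13.4 °C.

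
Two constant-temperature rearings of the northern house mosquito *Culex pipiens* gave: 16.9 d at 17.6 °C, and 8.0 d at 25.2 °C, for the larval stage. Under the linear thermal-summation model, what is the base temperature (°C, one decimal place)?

Under the model K = D·(T − T_b), so D₁·(T₁ − T_b) = D₂·(T₂ − T_b).
16.9·(17.6 − T_b) = 8.0·(25.2 − T_b)
T_b = (16.9·17.6 − 8.0·25.2) / (16.9 − 8.0) = 95.84 / 8.9 = 10.769 °C ≈ 10.8 °C.

10.8 °C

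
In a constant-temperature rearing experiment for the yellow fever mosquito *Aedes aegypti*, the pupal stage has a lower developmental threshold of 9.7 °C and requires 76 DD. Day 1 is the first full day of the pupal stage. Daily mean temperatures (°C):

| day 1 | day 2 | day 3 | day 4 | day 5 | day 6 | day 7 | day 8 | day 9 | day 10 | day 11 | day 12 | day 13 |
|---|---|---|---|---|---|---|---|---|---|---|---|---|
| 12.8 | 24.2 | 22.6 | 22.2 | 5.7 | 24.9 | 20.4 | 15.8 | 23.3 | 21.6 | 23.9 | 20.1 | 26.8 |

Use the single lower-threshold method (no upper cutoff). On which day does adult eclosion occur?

Daily DD above 9.7 °C: 3.1, 14.5, 12.9, 12.5, 0.0, 15.2, 10.7, 6.1, 13.6, 11.9, 14.2, 10.4, 17.1.
Cumulative: 3.1, 17.6, 30.5, 43.0, 43.0, 58.2, 68.9, 75.0, 88.6, 100.5, 114.7, 125.1, 142.2.
The total first reaches 76 DD on day 9.

day 9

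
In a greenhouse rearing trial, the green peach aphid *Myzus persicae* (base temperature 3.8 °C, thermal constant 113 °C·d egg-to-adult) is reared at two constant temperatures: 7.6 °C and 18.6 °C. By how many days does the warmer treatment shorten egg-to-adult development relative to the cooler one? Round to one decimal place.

At 7.6 °C: 113 / (7.6 − 3.8) = 113 / 3.8 = 29.737 d.
At 18.6 °C: 113 / (18.6 − 3.8) = 113 / 14.8 = 7.635 d.
Difference = |29.737 − 7.635| = 22.102 ≈ 22.1 days.

22.1 days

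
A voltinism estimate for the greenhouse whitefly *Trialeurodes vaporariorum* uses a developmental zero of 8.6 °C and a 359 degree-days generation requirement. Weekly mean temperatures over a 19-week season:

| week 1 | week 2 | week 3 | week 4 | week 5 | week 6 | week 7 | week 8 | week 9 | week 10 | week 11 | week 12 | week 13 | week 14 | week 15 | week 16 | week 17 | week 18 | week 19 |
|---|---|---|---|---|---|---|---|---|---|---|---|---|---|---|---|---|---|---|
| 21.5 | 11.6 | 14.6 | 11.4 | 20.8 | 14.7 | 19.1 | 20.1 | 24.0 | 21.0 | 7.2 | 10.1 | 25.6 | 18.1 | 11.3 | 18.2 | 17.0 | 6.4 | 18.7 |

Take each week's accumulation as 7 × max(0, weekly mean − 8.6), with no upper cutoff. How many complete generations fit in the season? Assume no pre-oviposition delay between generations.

Weekly DD (7 × max(0, T̄ − 8.6)): 90.3, 21.0, 42.0, 19.6, 85.4, 42.7, 73.5, 80.5, 107.8, 86.8, 0.0, 10.5, 119.0, 66.5, 18.9, 67.2, 58.8, 0.0, 70.7.
Season total = 1061.2 DD.
Complete generations = ⌊1061.2 / 359⌋ = 2.

2 generations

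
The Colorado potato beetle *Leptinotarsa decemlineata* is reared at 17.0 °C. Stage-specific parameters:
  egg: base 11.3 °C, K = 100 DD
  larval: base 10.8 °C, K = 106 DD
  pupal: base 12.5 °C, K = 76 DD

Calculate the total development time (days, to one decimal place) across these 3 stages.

egg: 100 / (17.0 − 11.3) = 100 / 5.7 = 17.544 d.
larval: 106 / (17.0 − 10.8) = 106 / 6.2 = 17.097 d.
pupal: 76 / (17.0 − 12.5) = 76 / 4.5 = 16.889 d.
Sum = 51.530 ≈ 51.5 days.

51.5 days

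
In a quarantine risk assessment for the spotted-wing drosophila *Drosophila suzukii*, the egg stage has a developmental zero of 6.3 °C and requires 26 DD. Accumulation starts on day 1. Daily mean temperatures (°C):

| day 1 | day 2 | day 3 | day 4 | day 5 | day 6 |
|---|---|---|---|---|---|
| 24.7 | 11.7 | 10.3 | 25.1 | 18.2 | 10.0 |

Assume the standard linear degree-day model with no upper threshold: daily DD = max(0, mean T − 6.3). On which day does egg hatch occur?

Daily DD above 6.3 °C: 18.4, 5.4, 4.0, 18.8, 11.9, 3.7.
Cumulative: 18.4, 23.8, 27.8, 46.6, 58.5, 62.2.
The total first reaches 26 DD on day 3.

day 3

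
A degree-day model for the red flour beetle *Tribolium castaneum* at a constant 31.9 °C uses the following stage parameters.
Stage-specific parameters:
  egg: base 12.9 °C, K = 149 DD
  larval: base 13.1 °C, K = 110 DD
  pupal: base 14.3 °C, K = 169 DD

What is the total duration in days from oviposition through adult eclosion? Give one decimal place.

23.3 days

egg: 149 / (31.9 − 12.9) = 149 / 19.0 = 7.842 d.
larval: 110 / (31.9 − 13.1) = 110 / 18.8 = 5.851 d.
pupal: 169 / (31.9 − 14.3) = 169 / 17.6 = 9.602 d.
Sum = 23.295 ≈ 23.3 days.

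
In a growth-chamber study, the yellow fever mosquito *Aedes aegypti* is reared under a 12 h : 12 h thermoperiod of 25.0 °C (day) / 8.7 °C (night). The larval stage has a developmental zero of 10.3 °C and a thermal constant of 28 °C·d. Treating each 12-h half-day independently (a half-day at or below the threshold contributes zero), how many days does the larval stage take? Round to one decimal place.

3.8 days

Day half: max(0, 25.0 − 10.3) × 0.5 = 14.7 × 0.5 = 7.35 DD.
Night half: max(0, 8.7 − 10.3) × 0.5 = 0.0 × 0.5 = 0.00 DD.
Per 24 h: 7.35 DD/day.
Duration = 28 / 7.35 = 3.810 ≈ 3.8 days.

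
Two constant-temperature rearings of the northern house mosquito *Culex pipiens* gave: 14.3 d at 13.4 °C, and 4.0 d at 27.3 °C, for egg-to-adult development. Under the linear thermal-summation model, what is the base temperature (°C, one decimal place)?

Equal thermal constants: D₁(T₁ − T_b) = D₂(T₂ − T_b).
14.3·(13.4 − T_b) = 4.0·(27.3 − T_b)
T_b = (14.3·13.4 − 4.0·27.3) / (14.3 − 4.0) = 82.42 / 10.3 = 8.002 °C ≈ 8.0 °C.

8.0 °C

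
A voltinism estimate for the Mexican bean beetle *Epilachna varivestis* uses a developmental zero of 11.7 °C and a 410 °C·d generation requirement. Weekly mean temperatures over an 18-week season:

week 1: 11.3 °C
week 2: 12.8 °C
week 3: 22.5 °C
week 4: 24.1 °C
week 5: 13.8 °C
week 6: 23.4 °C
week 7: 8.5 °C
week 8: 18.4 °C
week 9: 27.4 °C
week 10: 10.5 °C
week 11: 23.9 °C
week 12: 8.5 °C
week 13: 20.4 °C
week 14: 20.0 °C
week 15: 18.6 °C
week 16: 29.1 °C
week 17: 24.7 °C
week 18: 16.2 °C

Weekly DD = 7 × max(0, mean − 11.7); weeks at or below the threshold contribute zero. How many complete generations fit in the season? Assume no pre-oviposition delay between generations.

Weekly DD (7 × max(0, T̄ − 11.7)): 0.0, 7.7, 75.6, 86.8, 14.7, 81.9, 0.0, 46.9, 109.9, 0.0, 85.4, 0.0, 60.9, 58.1, 48.3, 121.8, 91.0, 31.5.
Season total = 920.5 DD.
Complete generations = ⌊920.5 / 410⌋ = 2.

2 generations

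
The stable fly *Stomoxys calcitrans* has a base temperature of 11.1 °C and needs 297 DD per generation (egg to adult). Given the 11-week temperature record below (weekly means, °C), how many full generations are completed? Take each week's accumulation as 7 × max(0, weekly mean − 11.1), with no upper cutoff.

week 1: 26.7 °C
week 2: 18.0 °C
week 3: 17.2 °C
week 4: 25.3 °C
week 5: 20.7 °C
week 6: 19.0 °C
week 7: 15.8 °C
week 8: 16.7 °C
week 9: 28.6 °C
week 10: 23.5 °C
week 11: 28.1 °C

Weekly DD (7 × max(0, T̄ − 11.1)): 109.2, 48.3, 42.7, 99.4, 67.2, 55.3, 32.9, 39.2, 122.5, 86.8, 119.0.
Season total = 822.5 DD.
Complete generations = ⌊822.5 / 297⌋ = 2.

2 generations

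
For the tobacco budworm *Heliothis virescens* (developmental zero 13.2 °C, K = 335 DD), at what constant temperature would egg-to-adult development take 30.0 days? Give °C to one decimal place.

24.4 °C

Required daily accumulation = 335 / 30.0 = 11.167 DD/day.
T = T_base + 11.167 = 13.2 + 11.167 = 24.367 ≈ 24.4 °C.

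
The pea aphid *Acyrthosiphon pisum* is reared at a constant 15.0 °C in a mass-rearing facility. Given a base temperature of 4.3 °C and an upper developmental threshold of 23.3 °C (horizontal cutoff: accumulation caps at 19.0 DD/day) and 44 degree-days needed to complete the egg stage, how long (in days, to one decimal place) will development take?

4.1 days

Daily accumulation = 15.0 − 4.3 = 10.7 DD/day.
Duration = 44 / 10.7 = 4.112 ≈ 4.1 days.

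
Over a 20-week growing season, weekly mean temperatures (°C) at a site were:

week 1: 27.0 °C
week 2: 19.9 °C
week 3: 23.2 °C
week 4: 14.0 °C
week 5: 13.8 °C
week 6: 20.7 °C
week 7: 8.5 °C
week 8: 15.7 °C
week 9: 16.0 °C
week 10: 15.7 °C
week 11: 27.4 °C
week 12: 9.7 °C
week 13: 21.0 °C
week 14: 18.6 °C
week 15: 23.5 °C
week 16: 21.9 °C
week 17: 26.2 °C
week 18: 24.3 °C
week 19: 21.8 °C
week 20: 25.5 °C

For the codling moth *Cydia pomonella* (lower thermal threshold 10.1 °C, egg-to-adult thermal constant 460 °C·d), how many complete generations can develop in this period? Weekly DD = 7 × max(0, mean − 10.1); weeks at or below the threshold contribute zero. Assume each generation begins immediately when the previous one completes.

2 generations

Weekly DD (7 × max(0, T̄ − 10.1)): 118.3, 68.6, 91.7, 27.3, 25.9, 74.2, 0.0, 39.2, 41.3, 39.2, 121.1, 0.0, 76.3, 59.5, 93.8, 82.6, 112.7, 99.4, 81.9, 107.8.
Season total = 1360.8 DD.
Complete generations = ⌊1360.8 / 460⌋ = 2.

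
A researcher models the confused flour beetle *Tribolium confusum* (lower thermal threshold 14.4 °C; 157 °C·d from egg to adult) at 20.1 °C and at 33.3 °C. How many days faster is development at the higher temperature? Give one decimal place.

19.2 days

At 20.1 °C: 157 / (20.1 − 14.4) = 157 / 5.7 = 27.544 d.
At 33.3 °C: 157 / (33.3 − 14.4) = 157 / 18.9 = 8.307 d.
Difference = |27.544 − 8.307| = 19.237 ≈ 19.2 days.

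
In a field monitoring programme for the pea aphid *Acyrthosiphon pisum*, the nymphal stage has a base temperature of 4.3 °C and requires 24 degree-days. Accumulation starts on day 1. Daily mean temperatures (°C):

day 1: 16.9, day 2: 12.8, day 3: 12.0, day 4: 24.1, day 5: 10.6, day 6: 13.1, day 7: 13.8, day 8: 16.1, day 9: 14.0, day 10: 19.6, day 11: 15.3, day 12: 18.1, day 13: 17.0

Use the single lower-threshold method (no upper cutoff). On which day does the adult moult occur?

day 3

Daily DD above 4.3 °C: 12.6, 8.5, 7.7, 19.8, 6.3, 8.8, 9.5, 11.8, 9.7, 15.3, 11.0, 13.8, 12.7.
Cumulative: 12.6, 21.1, 28.8, 48.6, 54.9, 63.7, 73.2, 85.0, 94.7, 110.0, 121.0, 134.8, 147.5.
The total first reaches 24 DD on day 3.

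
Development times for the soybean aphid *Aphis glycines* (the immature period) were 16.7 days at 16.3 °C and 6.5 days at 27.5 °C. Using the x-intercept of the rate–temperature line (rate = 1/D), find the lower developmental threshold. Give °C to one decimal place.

9.2 °C

Equal thermal constants: D₁(T₁ − T_b) = D₂(T₂ − T_b).
16.7·(16.3 − T_b) = 6.5·(27.5 − T_b)
T_b = (16.7·16.3 − 6.5·27.5) / (16.7 − 6.5) = 93.46 / 10.2 = 9.163 °C ≈ 9.2 °C.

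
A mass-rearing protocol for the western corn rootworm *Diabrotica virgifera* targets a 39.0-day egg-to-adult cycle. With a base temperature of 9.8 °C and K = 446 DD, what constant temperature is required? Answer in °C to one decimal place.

21.2 °C

Required daily accumulation = 446 / 39.0 = 11.436 DD/day.
T = T_base + 11.436 = 9.8 + 11.436 = 21.236 ≈ 21.2 °C.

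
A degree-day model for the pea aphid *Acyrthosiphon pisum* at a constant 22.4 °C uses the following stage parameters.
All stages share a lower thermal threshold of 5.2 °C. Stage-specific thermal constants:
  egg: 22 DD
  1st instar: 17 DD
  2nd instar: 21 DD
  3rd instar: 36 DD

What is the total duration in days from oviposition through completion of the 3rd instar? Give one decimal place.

5.6 days

Daily accumulation at 22.4 °C = 22.4 − 5.2 = 17.2 DD/day.
Total K = 22 + 17 + 21 + 36 = 96 DD.
Total duration = 96 / 17.2 = 5.581 ≈ 5.6 days.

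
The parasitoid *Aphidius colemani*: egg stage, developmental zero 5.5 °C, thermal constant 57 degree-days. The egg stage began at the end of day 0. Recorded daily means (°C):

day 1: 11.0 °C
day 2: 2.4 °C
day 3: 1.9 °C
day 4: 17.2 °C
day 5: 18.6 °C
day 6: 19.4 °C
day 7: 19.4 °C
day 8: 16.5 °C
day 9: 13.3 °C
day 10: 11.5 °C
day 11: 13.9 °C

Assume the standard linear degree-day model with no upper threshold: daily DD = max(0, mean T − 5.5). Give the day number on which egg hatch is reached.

day 7

Daily DD above 5.5 °C: 5.5, 0.0, 0.0, 11.7, 13.1, 13.9, 13.9, 11.0, 7.8, 6.0, 8.4.
Cumulative: 5.5, 5.5, 5.5, 17.2, 30.3, 44.2, 58.1, 69.1, 76.9, 82.9, 91.3.
The total first reaches 57 DD on day 7.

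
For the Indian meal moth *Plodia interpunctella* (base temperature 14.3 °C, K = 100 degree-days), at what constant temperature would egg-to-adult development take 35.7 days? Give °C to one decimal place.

17.1 °C

Required daily accumulation = 100 / 35.7 = 2.801 DD/day.
T = T_base + 2.801 = 14.3 + 2.801 = 17.101 ≈ 17.1 °C.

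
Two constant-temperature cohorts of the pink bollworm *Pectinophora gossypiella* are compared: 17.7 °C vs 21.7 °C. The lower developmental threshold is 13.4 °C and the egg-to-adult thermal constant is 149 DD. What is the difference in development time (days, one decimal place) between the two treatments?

16.7 days

At 17.7 °C: 149 / (17.7 − 13.4) = 149 / 4.3 = 34.651 d.
At 21.7 °C: 149 / (21.7 − 13.4) = 149 / 8.3 = 17.952 d.
Difference = |34.651 − 17.952| = 16.699 ≈ 16.7 days.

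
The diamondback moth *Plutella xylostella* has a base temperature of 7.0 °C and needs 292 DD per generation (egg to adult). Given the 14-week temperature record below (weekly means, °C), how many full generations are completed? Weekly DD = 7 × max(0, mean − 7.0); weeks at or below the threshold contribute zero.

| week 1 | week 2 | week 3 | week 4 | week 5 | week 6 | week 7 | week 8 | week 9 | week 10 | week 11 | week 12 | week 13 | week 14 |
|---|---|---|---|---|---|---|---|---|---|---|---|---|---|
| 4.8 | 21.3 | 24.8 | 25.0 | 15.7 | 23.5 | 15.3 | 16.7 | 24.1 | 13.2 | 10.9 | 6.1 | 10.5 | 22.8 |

3 generations

Weekly DD (7 × max(0, T̄ − 7.0)): 0.0, 100.1, 124.6, 126.0, 60.9, 115.5, 58.1, 67.9, 119.7, 43.4, 27.3, 0.0, 24.5, 110.6.
Season total = 978.6 DD.
Complete generations = ⌊978.6 / 292⌋ = 3.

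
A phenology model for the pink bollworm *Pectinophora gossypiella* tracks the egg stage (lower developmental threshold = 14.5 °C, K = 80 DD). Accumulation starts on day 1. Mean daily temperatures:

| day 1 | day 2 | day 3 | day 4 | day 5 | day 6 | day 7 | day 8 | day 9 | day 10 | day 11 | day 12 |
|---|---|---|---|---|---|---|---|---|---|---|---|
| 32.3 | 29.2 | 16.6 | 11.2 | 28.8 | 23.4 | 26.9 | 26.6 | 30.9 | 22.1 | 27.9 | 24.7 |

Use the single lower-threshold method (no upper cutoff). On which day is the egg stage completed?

Daily DD above 14.5 °C: 17.8, 14.7, 2.1, 0.0, 14.3, 8.9, 12.4, 12.1, 16.4, 7.6, 13.4, 10.2.
Cumulative: 17.8, 32.5, 34.6, 34.6, 48.9, 57.8, 70.2, 82.3, 98.7, 106.3, 119.7, 129.9.
The total first reaches 80 DD on day 8.

day 8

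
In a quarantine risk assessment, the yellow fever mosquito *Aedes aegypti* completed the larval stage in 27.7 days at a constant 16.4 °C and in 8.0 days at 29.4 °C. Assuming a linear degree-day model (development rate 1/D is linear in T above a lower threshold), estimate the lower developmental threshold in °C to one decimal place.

Linear rate model ⇒ the product D·(T − T_b) is constant across temperatures.
27.7·(16.4 − T_b) = 8.0·(29.4 − T_b)
T_b = (27.7·16.4 − 8.0·29.4) / (27.7 − 8.0) = 219.08 / 19.7 = 11.121 °C ≈ 11.1 °C.

11.1 °C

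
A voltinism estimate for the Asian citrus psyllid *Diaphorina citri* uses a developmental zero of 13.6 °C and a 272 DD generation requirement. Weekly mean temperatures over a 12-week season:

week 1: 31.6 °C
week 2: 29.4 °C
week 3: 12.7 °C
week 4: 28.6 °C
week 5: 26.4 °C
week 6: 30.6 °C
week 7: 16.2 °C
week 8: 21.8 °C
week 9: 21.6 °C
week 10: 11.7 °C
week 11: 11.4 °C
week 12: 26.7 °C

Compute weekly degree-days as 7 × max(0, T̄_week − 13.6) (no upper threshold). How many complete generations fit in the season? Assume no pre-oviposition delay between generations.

Weekly DD (7 × max(0, T̄ − 13.6)): 126.0, 110.6, 0.0, 105.0, 89.6, 119.0, 18.2, 57.4, 56.0, 0.0, 0.0, 91.7.
Season total = 773.5 DD.
Complete generations = ⌊773.5 / 272⌋ = 2.

2 generations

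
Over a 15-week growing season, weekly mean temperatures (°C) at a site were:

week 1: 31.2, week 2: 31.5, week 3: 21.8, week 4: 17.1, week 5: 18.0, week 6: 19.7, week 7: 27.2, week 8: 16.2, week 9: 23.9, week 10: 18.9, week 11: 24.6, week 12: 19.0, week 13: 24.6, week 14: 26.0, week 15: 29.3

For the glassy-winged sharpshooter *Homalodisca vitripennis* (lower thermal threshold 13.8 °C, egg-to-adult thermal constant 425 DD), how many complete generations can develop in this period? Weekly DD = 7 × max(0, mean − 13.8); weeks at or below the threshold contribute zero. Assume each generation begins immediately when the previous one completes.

2 generations

Weekly DD (7 × max(0, T̄ − 13.8)): 121.8, 123.9, 56.0, 23.1, 29.4, 41.3, 93.8, 16.8, 70.7, 35.7, 75.6, 36.4, 75.6, 85.4, 108.5.
Season total = 994.0 DD.
Complete generations = ⌊994.0 / 425⌋ = 2.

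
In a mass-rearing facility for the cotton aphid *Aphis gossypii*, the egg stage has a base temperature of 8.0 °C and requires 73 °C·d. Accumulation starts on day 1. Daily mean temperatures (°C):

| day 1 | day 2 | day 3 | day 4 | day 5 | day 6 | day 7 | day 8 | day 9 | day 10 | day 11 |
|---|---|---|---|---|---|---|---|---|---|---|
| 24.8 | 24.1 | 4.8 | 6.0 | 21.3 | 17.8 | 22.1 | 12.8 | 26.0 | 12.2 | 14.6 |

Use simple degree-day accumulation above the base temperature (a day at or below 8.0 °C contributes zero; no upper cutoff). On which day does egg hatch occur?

day 8

Daily DD above 8.0 °C: 16.8, 16.1, 0.0, 0.0, 13.3, 9.8, 14.1, 4.8, 18.0, 4.2, 6.6.
Cumulative: 16.8, 32.9, 32.9, 32.9, 46.2, 56.0, 70.1, 74.9, 92.9, 97.1, 103.7.
The total first reaches 73 DD on day 8.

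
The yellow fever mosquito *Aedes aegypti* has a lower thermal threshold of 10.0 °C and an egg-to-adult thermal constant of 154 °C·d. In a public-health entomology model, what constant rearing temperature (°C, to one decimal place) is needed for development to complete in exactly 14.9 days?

Required daily accumulation = 154 / 14.9 = 10.336 DD/day.
T = T_base + 10.336 = 10.0 + 10.336 = 20.336 ≈ 20.3 °C.

20.3 °C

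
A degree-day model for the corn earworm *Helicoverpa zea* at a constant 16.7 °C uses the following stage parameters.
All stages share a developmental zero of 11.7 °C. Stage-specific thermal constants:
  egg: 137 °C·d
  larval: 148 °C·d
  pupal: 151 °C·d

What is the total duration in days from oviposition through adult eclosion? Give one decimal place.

87.2 days

Daily accumulation at 16.7 °C = 16.7 − 11.7 = 5.0 DD/day.
Total K = 137 + 148 + 151 = 436 DD.
Total duration = 436 / 5.0 = 87.200 ≈ 87.2 days.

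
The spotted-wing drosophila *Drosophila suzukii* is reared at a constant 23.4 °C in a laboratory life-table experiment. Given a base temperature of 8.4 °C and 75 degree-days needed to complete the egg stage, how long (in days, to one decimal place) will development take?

5.0 days

Daily accumulation = 23.4 − 8.4 = 15.0 DD/day.
Duration = 75 / 15.0 = 5.000 ≈ 5.0 days.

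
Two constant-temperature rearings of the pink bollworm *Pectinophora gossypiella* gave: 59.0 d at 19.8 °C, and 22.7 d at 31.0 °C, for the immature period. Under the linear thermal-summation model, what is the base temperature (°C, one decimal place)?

12.8 °C

Linear rate model ⇒ the product D·(T − T_b) is constant across temperatures.
59.0·(19.8 − T_b) = 22.7·(31.0 − T_b)
T_b = (59.0·19.8 − 22.7·31.0) / (59.0 − 22.7) = 464.50 / 36.3 = 12.796 °C ≈ 12.8 °C.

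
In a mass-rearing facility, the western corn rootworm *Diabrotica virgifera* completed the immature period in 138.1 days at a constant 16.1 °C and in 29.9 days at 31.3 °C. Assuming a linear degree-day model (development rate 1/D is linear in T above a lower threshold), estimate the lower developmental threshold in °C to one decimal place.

Linear rate model ⇒ the product D·(T − T_b) is constant across temperatures.
138.1·(16.1 − T_b) = 29.9·(31.3 − T_b)
T_b = (138.1·16.1 − 29.9·31.3) / (138.1 − 29.9) = 1287.54 / 108.2 = 11.900 °C ≈ 11.9 °C.

11.9 °C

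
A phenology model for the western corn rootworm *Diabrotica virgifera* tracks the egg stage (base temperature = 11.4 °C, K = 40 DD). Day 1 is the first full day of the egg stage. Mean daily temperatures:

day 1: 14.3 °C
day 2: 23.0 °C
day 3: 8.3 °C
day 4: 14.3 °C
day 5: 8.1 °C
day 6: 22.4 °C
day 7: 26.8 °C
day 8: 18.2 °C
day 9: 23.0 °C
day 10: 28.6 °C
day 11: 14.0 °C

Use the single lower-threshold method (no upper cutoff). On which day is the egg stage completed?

Daily DD above 11.4 °C: 2.9, 11.6, 0.0, 2.9, 0.0, 11.0, 15.4, 6.8, 11.6, 17.2, 2.6.
Cumulative: 2.9, 14.5, 14.5, 17.4, 17.4, 28.4, 43.8, 50.6, 62.2, 79.4, 82.0.
The total first reaches 40 DD on day 7.

day 7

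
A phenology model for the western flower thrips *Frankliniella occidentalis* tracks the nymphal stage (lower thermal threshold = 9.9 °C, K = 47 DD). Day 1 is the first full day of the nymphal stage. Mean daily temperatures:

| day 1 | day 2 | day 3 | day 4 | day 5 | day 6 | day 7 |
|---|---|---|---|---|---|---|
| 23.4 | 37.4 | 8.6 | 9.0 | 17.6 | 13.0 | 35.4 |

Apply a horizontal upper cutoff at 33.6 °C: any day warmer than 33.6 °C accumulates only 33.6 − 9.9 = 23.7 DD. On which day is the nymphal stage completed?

day 6

Daily DD above 9.9 °C (capped at 23.7): 13.5, 23.7, 0.0, 0.0, 7.7, 3.1, 23.7.
Cumulative: 13.5, 37.2, 37.2, 37.2, 44.9, 48.0, 71.7.
The total first reaches 47 DD on day 6.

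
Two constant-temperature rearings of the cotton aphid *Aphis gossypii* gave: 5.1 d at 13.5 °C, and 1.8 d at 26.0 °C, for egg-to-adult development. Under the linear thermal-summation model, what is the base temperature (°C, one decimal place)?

Equal thermal constants: D₁(T₁ − T_b) = D₂(T₂ − T_b).
5.1·(13.5 − T_b) = 1.8·(26.0 − T_b)
T_b = (5.1·13.5 − 1.8·26.0) / (5.1 − 1.8) = 22.05 / 3.3 = 6.682 °C ≈ 6.7 °C.

6.7 °C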